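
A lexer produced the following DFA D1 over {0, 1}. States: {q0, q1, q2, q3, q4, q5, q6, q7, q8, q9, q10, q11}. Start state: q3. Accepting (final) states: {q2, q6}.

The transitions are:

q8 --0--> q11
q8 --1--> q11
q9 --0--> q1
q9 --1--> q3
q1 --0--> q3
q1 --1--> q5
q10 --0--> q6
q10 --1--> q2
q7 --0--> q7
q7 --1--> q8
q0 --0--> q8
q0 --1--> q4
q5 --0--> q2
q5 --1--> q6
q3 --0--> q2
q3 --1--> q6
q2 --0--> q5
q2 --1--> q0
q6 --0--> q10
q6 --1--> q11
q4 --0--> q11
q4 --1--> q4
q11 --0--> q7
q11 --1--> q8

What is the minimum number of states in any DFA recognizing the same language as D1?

3

First remove the unreachable states {q1,q9}; 10 states remain.
Start with accepting vs non-accepting: {q2,q6} | {q0,q3,q4,q5,q7,q8,q10,q11}.
Refine {q0,q3,q4,q5,q7,q8,q10,q11} on symbol 0: members go to different blocks, giving {q0,q4,q7,q8,q11} and {q3,q5,q10}.
Stable partition: {q2,q6} | {q0,q4,q7,q8,q11} | {q3,q5,q10} — 3 equivalence classes.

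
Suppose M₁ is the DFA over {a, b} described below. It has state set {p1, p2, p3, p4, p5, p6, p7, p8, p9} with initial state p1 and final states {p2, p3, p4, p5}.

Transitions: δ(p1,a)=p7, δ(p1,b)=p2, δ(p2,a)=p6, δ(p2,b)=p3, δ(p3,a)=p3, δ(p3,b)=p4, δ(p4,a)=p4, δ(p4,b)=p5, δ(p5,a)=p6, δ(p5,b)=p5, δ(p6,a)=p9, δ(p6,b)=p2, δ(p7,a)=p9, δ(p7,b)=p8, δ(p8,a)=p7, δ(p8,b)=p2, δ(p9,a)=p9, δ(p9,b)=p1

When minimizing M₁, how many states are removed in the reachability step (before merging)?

A breadth-first search from the start state visits every state.

0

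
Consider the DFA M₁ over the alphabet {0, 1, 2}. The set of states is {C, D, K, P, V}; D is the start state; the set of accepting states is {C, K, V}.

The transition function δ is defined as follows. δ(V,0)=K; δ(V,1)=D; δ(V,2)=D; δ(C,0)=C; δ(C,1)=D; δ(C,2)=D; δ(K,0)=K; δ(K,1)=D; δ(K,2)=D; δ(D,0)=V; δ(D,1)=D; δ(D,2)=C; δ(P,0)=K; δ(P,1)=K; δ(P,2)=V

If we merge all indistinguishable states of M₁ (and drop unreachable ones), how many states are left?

2

First remove the unreachable states {P}; 4 states remain.
Start with accepting vs non-accepting: {C,K,V} | {D}.
No further refinement is possible. Final partition (2 blocks): {C,K,V} | {D}.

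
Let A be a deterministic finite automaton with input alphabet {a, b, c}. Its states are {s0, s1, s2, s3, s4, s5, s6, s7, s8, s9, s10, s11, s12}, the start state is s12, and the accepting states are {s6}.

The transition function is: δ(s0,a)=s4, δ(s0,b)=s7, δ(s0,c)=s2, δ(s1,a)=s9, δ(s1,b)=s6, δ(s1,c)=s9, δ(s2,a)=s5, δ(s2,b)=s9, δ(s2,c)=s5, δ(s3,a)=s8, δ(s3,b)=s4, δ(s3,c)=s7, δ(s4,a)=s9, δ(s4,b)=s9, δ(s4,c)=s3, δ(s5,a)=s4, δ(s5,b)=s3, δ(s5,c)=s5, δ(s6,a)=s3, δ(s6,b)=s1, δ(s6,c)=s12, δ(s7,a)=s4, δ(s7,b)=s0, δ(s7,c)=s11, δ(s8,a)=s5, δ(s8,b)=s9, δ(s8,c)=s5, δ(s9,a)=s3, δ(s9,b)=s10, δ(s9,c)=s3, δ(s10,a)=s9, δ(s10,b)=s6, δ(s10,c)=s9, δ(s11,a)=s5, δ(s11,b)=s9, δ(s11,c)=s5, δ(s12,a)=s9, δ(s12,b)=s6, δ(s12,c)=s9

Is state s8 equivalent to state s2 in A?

Yes

Start with accepting vs non-accepting: {s6} | {s0,s1,s2,s3,s4,s5,s7,s8,s9,s10,s11,s12}.
Split {s0,s1,s2,s3,s4,s5,s7,s8,s9,s10,s11,s12} by δ(·,b) → {s0,s2,s3,s4,s5,s7,s8,s9,s11} and {s1,s10,s12}.
On input b, block {s0,s2,s3,s4,s5,s7,s8,s9,s11} splits into {s0,s2,s3,s4,s5,s7,s8,s11} and {s9}.
Split {s0,s2,s3,s4,s5,s7,s8,s11} by δ(·,a) → {s0,s2,s3,s5,s7,s8,s11} and {s4}.
Split {s0,s2,s3,s5,s7,s8,s11} by δ(·,a) → {s2,s3,s8,s11} and {s0,s5,s7}.
Split {s2,s3,s8,s11} by δ(·,a) → {s2,s8,s11} and {s3}.
Refine {s0,s5,s7} on symbol b: members go to different blocks, giving {s0,s7} and {s5}.
No further refinement is possible. Final partition (8 blocks): {s6} | {s2,s8,s11} | {s1,s10,s12} | {s9} | {s4} | {s0,s7} | {s3} | {s5}.
s8 and s2 lie in the same block of the stable partition, so they are equivalent — no string distinguishes them.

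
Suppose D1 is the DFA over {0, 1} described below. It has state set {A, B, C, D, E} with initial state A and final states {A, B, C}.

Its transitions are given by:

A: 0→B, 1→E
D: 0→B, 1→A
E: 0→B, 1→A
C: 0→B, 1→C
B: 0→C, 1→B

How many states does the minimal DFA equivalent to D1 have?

Reachable states from the start: {A,B,C,E}. Unreachable: {D} — drop them.
Initial partition by acceptance: {A,B,C} | {E}.
Split {A,B,C} by δ(·,1) → {B,C} and {A}.
The partition is now stable with 3 blocks: {B,C} | {E} | {A}.

3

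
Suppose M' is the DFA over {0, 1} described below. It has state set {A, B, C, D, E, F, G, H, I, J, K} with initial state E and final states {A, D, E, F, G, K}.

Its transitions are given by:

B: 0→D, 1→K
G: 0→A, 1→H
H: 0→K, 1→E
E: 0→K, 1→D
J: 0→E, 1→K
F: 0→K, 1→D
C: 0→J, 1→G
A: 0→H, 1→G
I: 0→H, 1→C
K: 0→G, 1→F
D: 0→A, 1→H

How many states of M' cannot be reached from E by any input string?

Starting at E and following transitions, the reachable set is {A, D, E, F, G, H, K}. That leaves B, C, I, J unreachable — 4 in total.

4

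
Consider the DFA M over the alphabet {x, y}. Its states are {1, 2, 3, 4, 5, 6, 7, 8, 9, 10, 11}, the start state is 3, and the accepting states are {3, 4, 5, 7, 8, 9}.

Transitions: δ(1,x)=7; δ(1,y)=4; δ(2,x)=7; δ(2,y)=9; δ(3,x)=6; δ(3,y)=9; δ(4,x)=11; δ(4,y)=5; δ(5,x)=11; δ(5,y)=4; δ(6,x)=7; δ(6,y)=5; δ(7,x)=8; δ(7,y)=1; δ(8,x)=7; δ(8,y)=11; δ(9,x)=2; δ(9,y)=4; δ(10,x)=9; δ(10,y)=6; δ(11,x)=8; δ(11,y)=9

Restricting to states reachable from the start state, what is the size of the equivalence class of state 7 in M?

2

Reachable states from the start: {1,2,3,4,5,6,7,8,9,11}. Unreachable: {10} — drop them.
Initial partition by acceptance: {3,4,5,7,8,9} | {1,2,6,11}.
Refine {3,4,5,7,8,9} on symbol x: members go to different blocks, giving {3,4,5,9} and {7,8}.
No further refinement is possible. Final partition (3 blocks): {3,4,5,9} | {1,2,6,11} | {7,8}.
State 7 belongs to the block {7,8}, which has 2 states.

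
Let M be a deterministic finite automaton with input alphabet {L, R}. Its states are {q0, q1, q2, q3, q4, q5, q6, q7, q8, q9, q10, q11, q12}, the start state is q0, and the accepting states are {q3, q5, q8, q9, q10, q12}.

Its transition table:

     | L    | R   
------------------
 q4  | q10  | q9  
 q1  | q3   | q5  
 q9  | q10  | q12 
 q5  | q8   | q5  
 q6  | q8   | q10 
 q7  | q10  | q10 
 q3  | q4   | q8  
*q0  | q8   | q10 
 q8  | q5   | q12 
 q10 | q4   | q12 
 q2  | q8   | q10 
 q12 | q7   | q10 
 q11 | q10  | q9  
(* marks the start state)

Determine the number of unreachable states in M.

5

No path from q0 leads to q1, q2, q3, q6, q11; the other 8 states are all reachable.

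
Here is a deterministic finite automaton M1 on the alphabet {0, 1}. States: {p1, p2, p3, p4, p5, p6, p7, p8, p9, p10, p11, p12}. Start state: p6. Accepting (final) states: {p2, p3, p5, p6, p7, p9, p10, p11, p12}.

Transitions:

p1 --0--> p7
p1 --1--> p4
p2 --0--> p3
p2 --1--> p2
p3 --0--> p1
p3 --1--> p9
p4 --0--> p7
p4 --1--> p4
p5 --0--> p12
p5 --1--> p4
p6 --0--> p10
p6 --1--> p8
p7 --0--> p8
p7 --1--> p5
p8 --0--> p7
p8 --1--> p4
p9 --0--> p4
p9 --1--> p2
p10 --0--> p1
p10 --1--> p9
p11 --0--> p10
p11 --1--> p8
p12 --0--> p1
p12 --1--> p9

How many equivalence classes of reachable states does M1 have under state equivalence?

First remove the unreachable states {p11}; 11 states remain.
P0 = {p2,p3,p5,p6,p7,p9,p10,p12} | {p1,p4,p8}.
Refine {p2,p3,p5,p6,p7,p9,p10,p12} on symbol 0: members go to different blocks, giving {p3,p7,p9,p10,p12} and {p2,p5,p6}.
Split {p3,p7,p9,p10,p12} by δ(·,1) → {p3,p10,p12} and {p7,p9}.
On input 1, block {p2,p5,p6} splits into {p5,p6} and {p2}.
On input 1, block {p7,p9} splits into {p7} and {p9}.
No further refinement is possible. Final partition (6 blocks): {p3,p10,p12} | {p1,p4,p8} | {p5,p6} | {p7} | {p2} | {p9}.

6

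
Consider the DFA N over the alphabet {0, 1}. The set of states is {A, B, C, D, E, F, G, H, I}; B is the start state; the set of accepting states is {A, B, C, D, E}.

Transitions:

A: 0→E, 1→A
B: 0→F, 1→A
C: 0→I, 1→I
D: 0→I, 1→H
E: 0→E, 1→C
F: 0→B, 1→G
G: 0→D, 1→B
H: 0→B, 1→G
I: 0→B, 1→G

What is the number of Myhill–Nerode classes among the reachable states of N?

Every state is reachable, so we keep all 9.
P0 = {A,B,C,D,E} | {F,G,H,I}.
On input 0, block {A,B,C,D,E} splits into {B,C,D} and {A,E}.
Refine {B,C,D} on symbol 1: members go to different blocks, giving {C,D} and {B}.
On input 0, block {F,G,H,I} splits into {F,H,I} and {G}.
Split {A,E} by δ(·,1) → {A} and {E}.
Stable partition: {C,D} | {F,H,I} | {A} | {B} | {G} | {E} — 6 equivalence classes.

6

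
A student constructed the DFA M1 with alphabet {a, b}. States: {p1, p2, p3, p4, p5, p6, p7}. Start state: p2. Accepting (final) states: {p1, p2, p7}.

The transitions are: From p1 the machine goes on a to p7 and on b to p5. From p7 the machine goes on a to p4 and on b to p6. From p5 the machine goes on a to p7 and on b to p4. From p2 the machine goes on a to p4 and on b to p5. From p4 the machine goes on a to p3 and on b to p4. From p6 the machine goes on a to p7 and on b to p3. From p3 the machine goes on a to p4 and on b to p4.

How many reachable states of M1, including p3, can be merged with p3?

2

Reachable states from the start: {p2,p3,p4,p5,p6,p7}. Unreachable: {p1} — drop them.
P0 = {p2,p7} | {p3,p4,p5,p6}.
On input a, block {p3,p4,p5,p6} splits into {p3,p4} and {p5,p6}.
The partition is now stable with 3 blocks: {p2,p7} | {p3,p4} | {p5,p6}.
State p3 belongs to the block {p3,p4}, which has 2 states.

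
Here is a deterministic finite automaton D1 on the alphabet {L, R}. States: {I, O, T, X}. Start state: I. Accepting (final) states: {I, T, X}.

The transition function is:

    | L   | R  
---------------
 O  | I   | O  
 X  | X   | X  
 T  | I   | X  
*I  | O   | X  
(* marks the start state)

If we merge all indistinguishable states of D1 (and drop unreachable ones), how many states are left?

States {T} cannot be reached from the start state, so discard them.
Start with accepting vs non-accepting: {I,X} | {O}.
Split {I,X} by δ(·,L) → {I} and {X}.
The partition is now stable with 3 blocks: {I} | {O} | {X}.

3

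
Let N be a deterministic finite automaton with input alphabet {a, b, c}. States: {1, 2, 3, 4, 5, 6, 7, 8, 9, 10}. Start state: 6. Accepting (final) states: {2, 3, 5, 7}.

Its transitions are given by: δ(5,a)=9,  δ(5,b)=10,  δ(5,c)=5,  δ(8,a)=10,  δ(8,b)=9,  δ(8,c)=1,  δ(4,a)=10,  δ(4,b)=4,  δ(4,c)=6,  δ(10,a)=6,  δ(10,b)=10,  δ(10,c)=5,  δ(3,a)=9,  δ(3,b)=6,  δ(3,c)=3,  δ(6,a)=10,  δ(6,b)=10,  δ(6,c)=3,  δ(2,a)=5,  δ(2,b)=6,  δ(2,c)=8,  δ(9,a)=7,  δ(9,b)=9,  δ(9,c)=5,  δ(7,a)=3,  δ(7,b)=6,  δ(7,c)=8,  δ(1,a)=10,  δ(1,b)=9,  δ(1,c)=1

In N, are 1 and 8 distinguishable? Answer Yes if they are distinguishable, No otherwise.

No

Reachable states from the start: {1,3,5,6,7,8,9,10}. Unreachable: {2,4} — drop them.
Start with accepting vs non-accepting: {3,5,7} | {1,6,8,9,10}.
Split {3,5,7} by δ(·,a) → {3,5} and {7}.
Refine {1,6,8,9,10} on symbol a: members go to different blocks, giving {1,6,8,10} and {9}.
Refine {1,6,8,10} on symbol b: members go to different blocks, giving {1,8} and {6,10}.
Stable partition: {3,5} | {1,8} | {7} | {9} | {6,10} — 5 equivalence classes.
1 and 8 lie in the same block of the stable partition, so they are equivalent — no string distinguishes them.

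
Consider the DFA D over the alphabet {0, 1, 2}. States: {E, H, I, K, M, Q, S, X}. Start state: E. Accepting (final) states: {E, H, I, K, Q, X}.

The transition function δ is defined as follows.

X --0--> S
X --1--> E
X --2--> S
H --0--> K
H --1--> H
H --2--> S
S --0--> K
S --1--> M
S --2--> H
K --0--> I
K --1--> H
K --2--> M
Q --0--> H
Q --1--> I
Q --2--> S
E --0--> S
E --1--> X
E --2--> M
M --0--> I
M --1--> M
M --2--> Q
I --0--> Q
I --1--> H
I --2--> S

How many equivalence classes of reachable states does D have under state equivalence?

3

Initial partition by acceptance: {E,H,I,K,Q,X} | {M,S}.
Split {E,H,I,K,Q,X} by δ(·,0) → {H,I,K,Q} and {E,X}.
The partition is now stable with 3 blocks: {H,I,K,Q} | {M,S} | {E,X}.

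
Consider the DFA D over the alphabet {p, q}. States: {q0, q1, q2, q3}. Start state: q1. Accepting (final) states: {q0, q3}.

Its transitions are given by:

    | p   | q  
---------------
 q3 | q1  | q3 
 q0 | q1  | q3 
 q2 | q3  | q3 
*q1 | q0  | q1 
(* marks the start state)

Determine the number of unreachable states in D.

No path from q1 leads to q2; the other 3 states are all reachable.

1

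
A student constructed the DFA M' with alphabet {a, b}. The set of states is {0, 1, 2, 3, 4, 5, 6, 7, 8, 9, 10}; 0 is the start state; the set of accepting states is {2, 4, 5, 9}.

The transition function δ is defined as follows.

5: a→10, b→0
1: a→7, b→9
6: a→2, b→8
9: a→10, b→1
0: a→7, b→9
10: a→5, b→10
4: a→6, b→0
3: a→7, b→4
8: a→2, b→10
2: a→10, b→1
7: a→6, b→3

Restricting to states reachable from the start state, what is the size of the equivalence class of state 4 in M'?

4

P0 = {2,4,5,9} | {0,1,3,6,7,8,10}.
On input a, block {0,1,3,6,7,8,10} splits into {0,1,3,7} and {6,8,10}.
On input a, block {0,1,3,7} splits into {0,1,3} and {7}.
The partition is now stable with 4 blocks: {2,4,5,9} | {0,1,3} | {6,8,10} | {7}.
The equivalence class containing 4 is {2,4,5,9}, of size 4.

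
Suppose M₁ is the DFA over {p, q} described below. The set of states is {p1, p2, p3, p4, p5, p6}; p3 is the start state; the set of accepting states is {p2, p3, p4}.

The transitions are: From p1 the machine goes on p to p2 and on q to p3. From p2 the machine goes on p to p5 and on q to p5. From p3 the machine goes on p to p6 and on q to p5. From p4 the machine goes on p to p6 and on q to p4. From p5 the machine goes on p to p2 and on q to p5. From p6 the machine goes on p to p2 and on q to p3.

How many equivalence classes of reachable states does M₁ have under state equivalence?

Reachable states from the start: {p2,p3,p5,p6}. Unreachable: {p1,p4} — drop them.
Start with accepting vs non-accepting: {p2,p3} | {p5,p6}.
On input q, block {p5,p6} splits into {p5} and {p6}.
On input p, block {p2,p3} splits into {p2} and {p3}.
No further refinement is possible. Final partition (4 blocks): {p2} | {p5} | {p6} | {p3}.

4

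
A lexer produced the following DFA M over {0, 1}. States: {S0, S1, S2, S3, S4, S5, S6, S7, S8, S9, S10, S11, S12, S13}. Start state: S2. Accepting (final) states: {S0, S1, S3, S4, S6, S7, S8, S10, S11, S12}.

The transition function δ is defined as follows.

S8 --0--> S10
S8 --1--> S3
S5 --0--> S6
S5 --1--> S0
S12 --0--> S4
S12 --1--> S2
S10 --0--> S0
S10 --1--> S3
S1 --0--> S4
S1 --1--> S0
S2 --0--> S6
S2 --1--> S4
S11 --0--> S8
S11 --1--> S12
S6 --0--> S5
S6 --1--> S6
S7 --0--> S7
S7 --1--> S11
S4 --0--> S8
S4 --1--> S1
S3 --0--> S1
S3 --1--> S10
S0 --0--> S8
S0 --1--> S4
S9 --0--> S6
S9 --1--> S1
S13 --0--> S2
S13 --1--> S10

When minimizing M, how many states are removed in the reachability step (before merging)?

BFS from S2 reaches {S0, S1, S2, S3, S4, S5, S6, S8, S10}; the 5 state(s) S7, S9, S11, S12, S13 are never visited.

5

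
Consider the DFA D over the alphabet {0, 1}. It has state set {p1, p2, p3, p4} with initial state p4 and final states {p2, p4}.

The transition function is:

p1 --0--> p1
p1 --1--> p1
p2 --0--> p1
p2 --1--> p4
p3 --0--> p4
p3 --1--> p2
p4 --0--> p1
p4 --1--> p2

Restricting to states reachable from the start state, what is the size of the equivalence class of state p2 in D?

Reachable states from the start: {p1,p2,p4}. Unreachable: {p3} — drop them.
Start with accepting vs non-accepting: {p2,p4} | {p1}.
No further refinement is possible. Final partition (2 blocks): {p2,p4} | {p1}.
State p2 belongs to the block {p2,p4}, which has 2 states.

2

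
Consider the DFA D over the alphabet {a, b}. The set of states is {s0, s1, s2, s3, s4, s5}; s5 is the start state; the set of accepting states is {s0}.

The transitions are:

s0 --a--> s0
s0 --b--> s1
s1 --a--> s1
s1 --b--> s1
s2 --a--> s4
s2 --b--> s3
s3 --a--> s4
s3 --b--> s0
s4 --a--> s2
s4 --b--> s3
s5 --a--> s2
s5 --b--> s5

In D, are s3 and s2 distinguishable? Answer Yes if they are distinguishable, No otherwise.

Every state is reachable, so we keep all 6.
P0 = {s0} | {s1,s2,s3,s4,s5}.
On input b, block {s1,s2,s3,s4,s5} splits into {s1,s2,s4,s5} and {s3}.
On input b, block {s1,s2,s4,s5} splits into {s1,s5} and {s2,s4}.
Refine {s1,s5} on symbol a: members go to different blocks, giving {s1} and {s5}.
Stable partition: {s0} | {s1} | {s3} | {s2,s4} | {s5} — 5 equivalence classes.
s3 and s2 end up in different blocks, so they are distinguishable. For instance, the string 'b' is accepted from only s3.

Yes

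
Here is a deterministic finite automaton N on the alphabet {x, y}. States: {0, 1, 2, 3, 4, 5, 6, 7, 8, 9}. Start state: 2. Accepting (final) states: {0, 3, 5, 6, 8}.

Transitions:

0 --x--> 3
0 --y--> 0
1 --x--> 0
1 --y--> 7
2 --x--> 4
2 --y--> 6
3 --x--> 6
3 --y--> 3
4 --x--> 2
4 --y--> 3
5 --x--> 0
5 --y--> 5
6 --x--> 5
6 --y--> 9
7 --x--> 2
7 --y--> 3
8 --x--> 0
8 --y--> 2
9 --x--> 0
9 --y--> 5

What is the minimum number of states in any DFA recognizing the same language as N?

First remove the unreachable states {1,7,8}; 7 states remain.
Initial partition by acceptance: {0,3,5,6} | {2,4,9}.
Refine {0,3,5,6} on symbol y: members go to different blocks, giving {0,3,5} and {6}.
On input x, block {0,3,5} splits into {0,5} and {3}.
On input x, block {0,5} splits into {0} and {5}.
Refine {2,4,9} on symbol x: members go to different blocks, giving {2,4} and {9}.
Split {2,4} by δ(·,y) → {2} and {4}.
Stable partition: {0} | {2} | {6} | {3} | {5} | {9} | {4} — 7 equivalence classes.

7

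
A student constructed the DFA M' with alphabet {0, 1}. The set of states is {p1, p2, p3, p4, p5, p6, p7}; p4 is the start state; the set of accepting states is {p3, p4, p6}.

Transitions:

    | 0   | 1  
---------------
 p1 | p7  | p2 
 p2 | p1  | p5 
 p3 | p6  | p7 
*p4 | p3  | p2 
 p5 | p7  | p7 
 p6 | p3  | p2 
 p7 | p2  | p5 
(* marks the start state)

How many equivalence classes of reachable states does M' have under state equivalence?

All states are reachable from the start state.
P0 = {p3,p4,p6} | {p1,p2,p5,p7}.
Stable partition: {p3,p4,p6} | {p1,p2,p5,p7} — 2 equivalence classes.

2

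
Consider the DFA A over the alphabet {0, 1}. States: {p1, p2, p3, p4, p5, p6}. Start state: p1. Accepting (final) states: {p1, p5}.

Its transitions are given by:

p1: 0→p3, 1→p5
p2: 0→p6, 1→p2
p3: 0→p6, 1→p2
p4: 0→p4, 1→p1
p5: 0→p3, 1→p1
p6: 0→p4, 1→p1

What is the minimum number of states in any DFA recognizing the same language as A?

3

P0 = {p1,p5} | {p2,p3,p4,p6}.
Refine {p2,p3,p4,p6} on symbol 1: members go to different blocks, giving {p2,p3} and {p4,p6}.
The partition is now stable with 3 blocks: {p1,p5} | {p2,p3} | {p4,p6}.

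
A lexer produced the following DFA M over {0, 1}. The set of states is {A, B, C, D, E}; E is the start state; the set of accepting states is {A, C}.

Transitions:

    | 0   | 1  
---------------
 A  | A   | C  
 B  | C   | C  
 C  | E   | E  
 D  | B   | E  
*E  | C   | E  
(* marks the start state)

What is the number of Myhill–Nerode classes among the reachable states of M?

2

Reachable states from the start: {C,E}. Unreachable: {A,B,D} — drop them.
Initial partition by acceptance: {C} | {E}.
The partition is now stable with 2 blocks: {C} | {E}.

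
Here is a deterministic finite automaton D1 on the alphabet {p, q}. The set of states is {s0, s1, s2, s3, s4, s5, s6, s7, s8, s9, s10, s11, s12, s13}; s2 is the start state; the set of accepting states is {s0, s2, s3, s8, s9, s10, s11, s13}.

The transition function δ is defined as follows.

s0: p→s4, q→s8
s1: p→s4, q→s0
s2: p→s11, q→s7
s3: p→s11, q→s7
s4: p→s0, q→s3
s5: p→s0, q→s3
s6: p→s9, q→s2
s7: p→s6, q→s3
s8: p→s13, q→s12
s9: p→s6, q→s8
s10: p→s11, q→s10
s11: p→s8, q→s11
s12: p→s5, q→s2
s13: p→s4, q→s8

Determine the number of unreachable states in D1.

2

BFS from s2 reaches {s0, s2, s3, s4, s5, s6, s7, s8, s9, s11, s12, s13}; the 2 state(s) s1, s10 are never visited.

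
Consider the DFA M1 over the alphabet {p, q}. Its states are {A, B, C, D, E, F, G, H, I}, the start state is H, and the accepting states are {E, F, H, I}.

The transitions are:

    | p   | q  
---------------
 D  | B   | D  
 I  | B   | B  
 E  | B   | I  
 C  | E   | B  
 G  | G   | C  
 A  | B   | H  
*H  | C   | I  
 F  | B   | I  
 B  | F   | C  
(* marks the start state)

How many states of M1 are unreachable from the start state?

3

BFS from H reaches {B, C, E, F, H, I}; the 3 state(s) A, D, G are never visited.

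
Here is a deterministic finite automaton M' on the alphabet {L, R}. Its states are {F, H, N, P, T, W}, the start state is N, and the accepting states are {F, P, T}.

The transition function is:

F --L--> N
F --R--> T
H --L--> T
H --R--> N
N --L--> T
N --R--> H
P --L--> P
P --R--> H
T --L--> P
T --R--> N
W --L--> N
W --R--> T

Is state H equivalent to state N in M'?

States {F,W} cannot be reached from the start state, so discard them.
P0 = {P,T} | {H,N}.
The partition is now stable with 2 blocks: {P,T} | {H,N}.
H and N lie in the same block of the stable partition, so they are equivalent — no string distinguishes them.

Yes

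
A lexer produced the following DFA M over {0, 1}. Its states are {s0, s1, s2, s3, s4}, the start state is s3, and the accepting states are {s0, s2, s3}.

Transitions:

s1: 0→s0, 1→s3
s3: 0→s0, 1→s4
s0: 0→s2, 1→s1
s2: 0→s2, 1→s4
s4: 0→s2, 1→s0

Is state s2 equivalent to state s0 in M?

Yes

Every state is reachable, so we keep all 5.
Initial partition by acceptance: {s0,s2,s3} | {s1,s4}.
The partition is now stable with 2 blocks: {s0,s2,s3} | {s1,s4}.
s2 and s0 lie in the same block of the stable partition, so they are equivalent — no string distinguishes them.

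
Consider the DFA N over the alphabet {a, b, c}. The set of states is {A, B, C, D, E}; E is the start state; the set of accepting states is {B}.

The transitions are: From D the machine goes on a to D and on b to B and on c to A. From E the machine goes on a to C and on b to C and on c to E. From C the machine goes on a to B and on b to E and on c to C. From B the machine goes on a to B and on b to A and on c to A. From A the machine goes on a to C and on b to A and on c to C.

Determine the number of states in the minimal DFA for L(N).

Reachable states from the start: {A,B,C,E}. Unreachable: {D} — drop them.
P0 = {B} | {A,C,E}.
On input a, block {A,C,E} splits into {A,E} and {C}.
Refine {A,E} on symbol b: members go to different blocks, giving {A} and {E}.
No further refinement is possible. Final partition (4 blocks): {B} | {A} | {C} | {E}.

4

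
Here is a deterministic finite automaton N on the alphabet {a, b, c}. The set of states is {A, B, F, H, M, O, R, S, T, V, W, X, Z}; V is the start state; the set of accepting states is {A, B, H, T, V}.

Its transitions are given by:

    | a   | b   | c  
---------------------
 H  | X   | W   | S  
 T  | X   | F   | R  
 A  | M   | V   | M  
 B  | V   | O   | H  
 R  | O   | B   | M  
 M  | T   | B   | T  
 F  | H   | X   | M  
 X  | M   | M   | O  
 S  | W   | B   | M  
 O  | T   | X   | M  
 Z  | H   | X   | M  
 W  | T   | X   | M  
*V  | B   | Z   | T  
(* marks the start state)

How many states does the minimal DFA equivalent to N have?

6

States {A} cannot be reached from the start state, so discard them.
Start with accepting vs non-accepting: {B,H,T,V} | {F,M,O,R,S,W,X,Z}.
Split {B,H,T,V} by δ(·,a) → {H,T} and {B,V}.
On input a, block {F,M,O,R,S,W,X,Z} splits into {F,M,O,W,Z} and {R,S,X}.
On input b, block {F,M,O,W,Z} splits into {F,O,W,Z} and {M}.
Refine {R,S,X} on symbol a: members go to different blocks, giving {R,S} and {X}.
No further refinement is possible. Final partition (6 blocks): {H,T} | {F,O,W,Z} | {B,V} | {R,S} | {M} | {X}.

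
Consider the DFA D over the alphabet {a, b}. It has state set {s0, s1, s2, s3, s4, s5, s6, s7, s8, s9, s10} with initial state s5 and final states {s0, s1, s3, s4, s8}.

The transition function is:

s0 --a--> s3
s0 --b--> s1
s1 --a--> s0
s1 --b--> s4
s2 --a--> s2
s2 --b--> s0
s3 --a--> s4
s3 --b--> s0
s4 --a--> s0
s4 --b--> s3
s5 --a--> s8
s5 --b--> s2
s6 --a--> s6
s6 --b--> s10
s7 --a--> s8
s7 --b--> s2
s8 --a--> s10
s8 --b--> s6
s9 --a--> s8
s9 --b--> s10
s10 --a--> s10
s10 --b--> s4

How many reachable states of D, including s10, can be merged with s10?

2

Reachable states from the start: {s0,s1,s2,s3,s4,s5,s6,s8,s10}. Unreachable: {s7,s9} — drop them.
Start with accepting vs non-accepting: {s0,s1,s3,s4,s8} | {s2,s5,s6,s10}.
Split {s0,s1,s3,s4,s8} by δ(·,a) → {s0,s1,s3,s4} and {s8}.
On input a, block {s2,s5,s6,s10} splits into {s2,s6,s10} and {s5}.
On input b, block {s2,s6,s10} splits into {s2,s10} and {s6}.
The partition is now stable with 5 blocks: {s0,s1,s3,s4} | {s2,s10} | {s8} | {s5} | {s6}.
The equivalence class containing s10 is {s2,s10}, of size 2.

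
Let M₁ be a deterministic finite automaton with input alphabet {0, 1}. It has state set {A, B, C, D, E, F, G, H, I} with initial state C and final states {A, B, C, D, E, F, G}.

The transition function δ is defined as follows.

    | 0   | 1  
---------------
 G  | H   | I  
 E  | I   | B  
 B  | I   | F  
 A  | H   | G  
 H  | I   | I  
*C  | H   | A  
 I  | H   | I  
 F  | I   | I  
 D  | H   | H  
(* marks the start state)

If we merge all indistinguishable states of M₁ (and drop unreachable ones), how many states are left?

4

States {B,D,E,F} cannot be reached from the start state, so discard them.
Initial partition by acceptance: {A,C,G} | {H,I}.
On input 1, block {A,C,G} splits into {A,C} and {G}.
Split {A,C} by δ(·,1) → {A} and {C}.
The partition is now stable with 4 blocks: {A} | {H,I} | {G} | {C}.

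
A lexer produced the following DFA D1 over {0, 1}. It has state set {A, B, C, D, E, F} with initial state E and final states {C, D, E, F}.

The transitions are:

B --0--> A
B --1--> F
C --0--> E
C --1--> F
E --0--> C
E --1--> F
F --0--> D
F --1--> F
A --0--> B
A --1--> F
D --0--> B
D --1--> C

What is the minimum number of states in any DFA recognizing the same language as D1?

All states are reachable from the start state.
Start with accepting vs non-accepting: {C,D,E,F} | {A,B}.
Split {C,D,E,F} by δ(·,0) → {C,E,F} and {D}.
Split {C,E,F} by δ(·,0) → {C,E} and {F}.
Stable partition: {C,E} | {A,B} | {D} | {F} — 4 equivalence classes.

4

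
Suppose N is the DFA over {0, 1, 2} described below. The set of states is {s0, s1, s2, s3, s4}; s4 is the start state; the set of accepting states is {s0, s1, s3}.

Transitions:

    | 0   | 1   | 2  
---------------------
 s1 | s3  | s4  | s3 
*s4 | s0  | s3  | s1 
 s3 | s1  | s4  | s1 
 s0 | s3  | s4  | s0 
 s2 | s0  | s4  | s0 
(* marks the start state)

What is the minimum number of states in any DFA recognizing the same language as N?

States {s2} cannot be reached from the start state, so discard them.
P0 = {s0,s1,s3} | {s4}.
Stable partition: {s0,s1,s3} | {s4} — 2 equivalence classes.

2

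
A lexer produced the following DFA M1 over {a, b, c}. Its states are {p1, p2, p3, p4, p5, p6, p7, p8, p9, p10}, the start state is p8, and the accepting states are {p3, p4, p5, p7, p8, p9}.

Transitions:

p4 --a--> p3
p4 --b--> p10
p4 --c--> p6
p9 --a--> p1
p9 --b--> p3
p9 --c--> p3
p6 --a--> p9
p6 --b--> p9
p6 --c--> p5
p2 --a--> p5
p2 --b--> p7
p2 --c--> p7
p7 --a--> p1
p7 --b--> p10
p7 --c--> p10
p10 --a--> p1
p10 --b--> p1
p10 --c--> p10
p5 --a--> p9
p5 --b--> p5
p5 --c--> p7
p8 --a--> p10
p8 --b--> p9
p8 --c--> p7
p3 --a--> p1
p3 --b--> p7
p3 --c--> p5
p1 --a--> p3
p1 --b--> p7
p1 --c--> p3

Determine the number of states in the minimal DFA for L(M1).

7

First remove the unreachable states {p2,p4,p6}; 7 states remain.
Start with accepting vs non-accepting: {p3,p5,p7,p8,p9} | {p1,p10}.
On input a, block {p3,p5,p7,p8,p9} splits into {p3,p7,p8,p9} and {p5}.
Refine {p3,p7,p8,p9} on symbol b: members go to different blocks, giving {p3,p8,p9} and {p7}.
Refine {p3,p8,p9} on symbol b: members go to different blocks, giving {p8,p9} and {p3}.
Split {p8,p9} by δ(·,b) → {p8} and {p9}.
On input a, block {p1,p10} splits into {p1} and {p10}.
No further refinement is possible. Final partition (7 blocks): {p8} | {p1} | {p5} | {p7} | {p3} | {p9} | {p10}.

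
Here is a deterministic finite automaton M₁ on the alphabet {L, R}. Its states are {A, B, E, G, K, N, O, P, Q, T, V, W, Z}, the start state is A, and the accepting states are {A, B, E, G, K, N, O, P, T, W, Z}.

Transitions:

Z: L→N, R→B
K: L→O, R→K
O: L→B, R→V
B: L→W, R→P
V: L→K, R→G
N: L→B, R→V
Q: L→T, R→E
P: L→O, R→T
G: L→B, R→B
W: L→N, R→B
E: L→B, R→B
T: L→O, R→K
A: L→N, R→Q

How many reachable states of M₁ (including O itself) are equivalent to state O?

2

States {Z} cannot be reached from the start state, so discard them.
Start with accepting vs non-accepting: {A,B,E,G,K,N,O,P,T,W} | {Q,V}.
Split {A,B,E,G,K,N,O,P,T,W} by δ(·,R) → {B,E,G,K,P,T,W} and {A,N,O}.
Refine {B,E,G,K,P,T,W} on symbol L: members go to different blocks, giving {K,P,T,W} and {B,E,G}.
On input R, block {K,P,T,W} splits into {K,P,T} and {W}.
On input L, block {A,N,O} splits into {N,O} and {A}.
Refine {B,E,G} on symbol L: members go to different blocks, giving {E,G} and {B}.
Stable partition: {K,P,T} | {Q,V} | {N,O} | {E,G} | {W} | {A} | {B} — 7 equivalence classes.
The equivalence class containing O is {N,O}, of size 2.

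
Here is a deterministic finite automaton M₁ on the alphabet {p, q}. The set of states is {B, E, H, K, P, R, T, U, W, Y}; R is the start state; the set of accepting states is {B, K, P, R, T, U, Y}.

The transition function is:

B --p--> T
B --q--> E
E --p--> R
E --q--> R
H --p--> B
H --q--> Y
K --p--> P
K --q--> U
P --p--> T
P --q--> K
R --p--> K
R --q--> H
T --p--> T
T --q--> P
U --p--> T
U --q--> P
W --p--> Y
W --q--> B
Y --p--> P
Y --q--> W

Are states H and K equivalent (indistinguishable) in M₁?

No

Initial partition by acceptance: {B,K,P,R,T,U,Y} | {E,H,W}.
On input q, block {B,K,P,R,T,U,Y} splits into {K,P,T,U} and {B,R,Y}.
Stable partition: {K,P,T,U} | {E,H,W} | {B,R,Y} — 3 equivalence classes.
H and K end up in different blocks, so they are distinguishable. For instance, the string 'ε' is accepted from only K.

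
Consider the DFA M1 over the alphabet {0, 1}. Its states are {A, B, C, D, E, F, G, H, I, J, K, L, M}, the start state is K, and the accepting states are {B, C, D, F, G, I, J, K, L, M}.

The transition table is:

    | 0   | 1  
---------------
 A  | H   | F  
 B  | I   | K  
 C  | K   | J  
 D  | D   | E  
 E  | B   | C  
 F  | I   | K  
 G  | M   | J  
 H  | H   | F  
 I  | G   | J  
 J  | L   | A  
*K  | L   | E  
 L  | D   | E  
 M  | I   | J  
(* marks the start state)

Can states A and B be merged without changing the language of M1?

No

Initial partition by acceptance: {B,C,D,F,G,I,J,K,L,M} | {A,E,H}.
Refine {B,C,D,F,G,I,J,K,L,M} on symbol 1: members go to different blocks, giving {B,C,F,G,I,M} and {D,J,K,L}.
On input 0, block {B,C,F,G,I,M} splits into {B,F,G,I,M} and {C}.
Split {A,E,H} by δ(·,0) → {A,H} and {E}.
Refine {D,J,K,L} on symbol 1: members go to different blocks, giving {D,K,L} and {J}.
On input 1, block {B,F,G,I,M} splits into {G,I,M} and {B,F}.
Stable partition: {G,I,M} | {A,H} | {D,K,L} | {C} | {E} | {J} | {B,F} — 7 equivalence classes.
A and B end up in different blocks, so they are distinguishable. For instance, the string 'ε' is accepted from only B.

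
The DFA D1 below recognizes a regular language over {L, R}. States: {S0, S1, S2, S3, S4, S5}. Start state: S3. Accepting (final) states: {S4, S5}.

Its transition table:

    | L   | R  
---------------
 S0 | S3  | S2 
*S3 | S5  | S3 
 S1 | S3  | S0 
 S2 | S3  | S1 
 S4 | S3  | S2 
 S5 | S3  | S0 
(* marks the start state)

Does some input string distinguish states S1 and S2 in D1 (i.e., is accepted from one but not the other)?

No

Reachable states from the start: {S0,S1,S2,S3,S5}. Unreachable: {S4} — drop them.
Initial partition by acceptance: {S5} | {S0,S1,S2,S3}.
Refine {S0,S1,S2,S3} on symbol L: members go to different blocks, giving {S0,S1,S2} and {S3}.
The partition is now stable with 3 blocks: {S5} | {S0,S1,S2} | {S3}.
S1 and S2 lie in the same block of the stable partition, so they are equivalent — no string distinguishes them.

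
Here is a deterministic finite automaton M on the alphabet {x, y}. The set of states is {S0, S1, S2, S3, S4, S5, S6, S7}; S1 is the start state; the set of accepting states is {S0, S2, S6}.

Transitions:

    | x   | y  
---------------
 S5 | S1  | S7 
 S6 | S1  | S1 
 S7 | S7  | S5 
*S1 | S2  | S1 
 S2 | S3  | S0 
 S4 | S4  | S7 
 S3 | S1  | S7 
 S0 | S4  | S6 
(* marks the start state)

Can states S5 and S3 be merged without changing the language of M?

Yes

Every state is reachable, so we keep all 8.
Initial partition by acceptance: {S0,S2,S6} | {S1,S3,S4,S5,S7}.
On input y, block {S0,S2,S6} splits into {S0,S2} and {S6}.
On input y, block {S0,S2} splits into {S0} and {S2}.
Refine {S1,S3,S4,S5,S7} on symbol x: members go to different blocks, giving {S3,S4,S5,S7} and {S1}.
Refine {S3,S4,S5,S7} on symbol x: members go to different blocks, giving {S3,S5} and {S4,S7}.
Refine {S4,S7} on symbol y: members go to different blocks, giving {S4} and {S7}.
No further refinement is possible. Final partition (7 blocks): {S0} | {S3,S5} | {S6} | {S2} | {S1} | {S4} | {S7}.
S5 and S3 lie in the same block of the stable partition, so they are equivalent — no string distinguishes them.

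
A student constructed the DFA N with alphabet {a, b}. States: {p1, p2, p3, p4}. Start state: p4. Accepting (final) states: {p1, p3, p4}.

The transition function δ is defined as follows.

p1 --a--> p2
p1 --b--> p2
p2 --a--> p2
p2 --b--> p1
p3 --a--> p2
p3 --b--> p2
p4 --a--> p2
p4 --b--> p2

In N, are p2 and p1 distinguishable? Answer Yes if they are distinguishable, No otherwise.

First remove the unreachable states {p3}; 3 states remain.
P0 = {p1,p4} | {p2}.
Stable partition: {p1,p4} | {p2} — 2 equivalence classes.
p2 and p1 end up in different blocks, so they are distinguishable. For instance, the string 'ε' is accepted from only p1.

Yes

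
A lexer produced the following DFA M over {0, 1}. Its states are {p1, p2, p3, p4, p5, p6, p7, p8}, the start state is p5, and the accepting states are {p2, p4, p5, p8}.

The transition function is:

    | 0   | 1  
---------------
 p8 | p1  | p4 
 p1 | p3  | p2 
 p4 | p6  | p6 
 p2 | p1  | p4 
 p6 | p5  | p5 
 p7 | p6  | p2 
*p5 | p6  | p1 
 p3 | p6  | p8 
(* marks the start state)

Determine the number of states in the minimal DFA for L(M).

6

First remove the unreachable states {p7}; 7 states remain.
Initial partition by acceptance: {p2,p4,p5,p8} | {p1,p3,p6}.
Refine {p2,p4,p5,p8} on symbol 1: members go to different blocks, giving {p2,p8} and {p4,p5}.
On input 0, block {p1,p3,p6} splits into {p1,p3} and {p6}.
Refine {p1,p3} on symbol 0: members go to different blocks, giving {p1} and {p3}.
Split {p4,p5} by δ(·,1) → {p4} and {p5}.
No further refinement is possible. Final partition (6 blocks): {p2,p8} | {p1} | {p4} | {p6} | {p3} | {p5}.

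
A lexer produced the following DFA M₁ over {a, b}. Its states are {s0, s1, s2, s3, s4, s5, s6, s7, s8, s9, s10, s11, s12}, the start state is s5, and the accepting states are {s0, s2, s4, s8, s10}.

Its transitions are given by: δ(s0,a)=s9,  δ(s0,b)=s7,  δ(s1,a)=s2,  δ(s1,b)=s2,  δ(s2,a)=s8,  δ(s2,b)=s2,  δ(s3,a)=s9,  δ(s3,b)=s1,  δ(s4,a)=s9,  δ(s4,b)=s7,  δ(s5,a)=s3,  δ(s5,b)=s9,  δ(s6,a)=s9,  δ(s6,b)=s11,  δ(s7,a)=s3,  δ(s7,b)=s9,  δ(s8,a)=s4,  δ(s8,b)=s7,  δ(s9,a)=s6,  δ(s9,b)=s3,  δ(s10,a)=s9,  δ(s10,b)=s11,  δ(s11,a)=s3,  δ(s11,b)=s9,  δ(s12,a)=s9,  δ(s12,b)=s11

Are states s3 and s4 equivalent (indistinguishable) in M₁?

States {s0,s10,s12} cannot be reached from the start state, so discard them.
Initial partition by acceptance: {s2,s4,s8} | {s1,s3,s5,s6,s7,s9,s11}.
On input a, block {s2,s4,s8} splits into {s2,s8} and {s4}.
On input a, block {s2,s8} splits into {s2} and {s8}.
Split {s1,s3,s5,s6,s7,s9,s11} by δ(·,a) → {s3,s5,s6,s7,s9,s11} and {s1}.
Split {s3,s5,s6,s7,s9,s11} by δ(·,b) → {s5,s6,s7,s9,s11} and {s3}.
Refine {s5,s6,s7,s9,s11} on symbol a: members go to different blocks, giving {s5,s7,s11} and {s6,s9}.
Split {s6,s9} by δ(·,b) → {s6} and {s9}.
The partition is now stable with 8 blocks: {s2} | {s5,s7,s11} | {s4} | {s8} | {s1} | {s3} | {s6} | {s9}.
s3 and s4 end up in different blocks, so they are distinguishable. For instance, the string 'ε' is accepted from only s4.

No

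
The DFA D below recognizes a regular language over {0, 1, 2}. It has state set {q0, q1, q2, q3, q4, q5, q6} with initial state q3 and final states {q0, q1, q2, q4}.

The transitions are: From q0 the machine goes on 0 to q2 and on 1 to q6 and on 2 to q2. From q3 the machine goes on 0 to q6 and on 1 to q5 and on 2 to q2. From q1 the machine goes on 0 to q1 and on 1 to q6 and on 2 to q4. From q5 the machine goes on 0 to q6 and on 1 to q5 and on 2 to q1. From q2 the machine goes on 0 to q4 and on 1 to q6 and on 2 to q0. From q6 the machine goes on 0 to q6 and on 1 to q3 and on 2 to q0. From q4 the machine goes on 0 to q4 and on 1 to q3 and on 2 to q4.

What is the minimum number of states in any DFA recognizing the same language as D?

All states are reachable from the start state.
Start with accepting vs non-accepting: {q0,q1,q2,q4} | {q3,q5,q6}.
Stable partition: {q0,q1,q2,q4} | {q3,q5,q6} — 2 equivalence classes.

2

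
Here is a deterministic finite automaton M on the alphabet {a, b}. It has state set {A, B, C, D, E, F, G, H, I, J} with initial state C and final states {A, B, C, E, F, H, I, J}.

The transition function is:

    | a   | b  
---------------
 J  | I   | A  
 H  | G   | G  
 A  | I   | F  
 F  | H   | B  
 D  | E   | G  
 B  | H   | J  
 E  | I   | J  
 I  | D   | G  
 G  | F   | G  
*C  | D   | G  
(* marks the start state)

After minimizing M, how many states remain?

3

P0 = {A,B,C,E,F,H,I,J} | {D,G}.
Split {A,B,C,E,F,H,I,J} by δ(·,a) → {A,B,E,F,J} and {C,H,I}.
Stable partition: {A,B,E,F,J} | {D,G} | {C,H,I} — 3 equivalence classes.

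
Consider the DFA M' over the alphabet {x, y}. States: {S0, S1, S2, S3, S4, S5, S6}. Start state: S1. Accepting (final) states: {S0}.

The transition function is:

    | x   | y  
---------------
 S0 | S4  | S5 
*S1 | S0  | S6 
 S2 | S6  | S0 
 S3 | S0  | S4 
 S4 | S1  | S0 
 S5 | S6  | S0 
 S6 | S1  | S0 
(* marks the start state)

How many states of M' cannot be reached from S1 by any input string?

No path from S1 leads to S2, S3; the other 5 states are all reachable.

2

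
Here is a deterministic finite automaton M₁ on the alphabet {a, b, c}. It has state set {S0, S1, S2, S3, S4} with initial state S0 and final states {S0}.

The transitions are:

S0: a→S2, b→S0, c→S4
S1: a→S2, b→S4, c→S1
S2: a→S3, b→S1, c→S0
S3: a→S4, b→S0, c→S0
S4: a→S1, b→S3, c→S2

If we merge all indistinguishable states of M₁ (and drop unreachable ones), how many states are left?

Every state is reachable, so we keep all 5.
Initial partition by acceptance: {S0} | {S1,S2,S3,S4}.
Refine {S1,S2,S3,S4} on symbol b: members go to different blocks, giving {S1,S2,S4} and {S3}.
Refine {S1,S2,S4} on symbol a: members go to different blocks, giving {S1,S4} and {S2}.
Refine {S1,S4} on symbol a: members go to different blocks, giving {S1} and {S4}.
The partition is now stable with 5 blocks: {S0} | {S1} | {S3} | {S2} | {S4}.

5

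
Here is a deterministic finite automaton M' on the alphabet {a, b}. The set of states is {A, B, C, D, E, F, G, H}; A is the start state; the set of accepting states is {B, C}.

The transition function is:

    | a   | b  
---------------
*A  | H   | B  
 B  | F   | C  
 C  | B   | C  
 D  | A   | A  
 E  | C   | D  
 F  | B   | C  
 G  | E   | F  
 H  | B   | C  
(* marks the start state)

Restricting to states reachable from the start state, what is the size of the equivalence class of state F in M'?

States {D,E,G} cannot be reached from the start state, so discard them.
P0 = {B,C} | {A,F,H}.
Refine {B,C} on symbol a: members go to different blocks, giving {B} and {C}.
On input a, block {A,F,H} splits into {F,H} and {A}.
Stable partition: {B} | {F,H} | {C} | {A} — 4 equivalence classes.
State F belongs to the block {F,H}, which has 2 states.

2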